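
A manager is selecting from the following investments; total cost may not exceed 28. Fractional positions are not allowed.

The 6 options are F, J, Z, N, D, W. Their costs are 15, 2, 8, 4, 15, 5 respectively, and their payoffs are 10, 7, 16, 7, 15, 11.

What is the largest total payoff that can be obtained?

Allowing fractional choices, the relaxed optimum would be about 50.0, but investments are indivisible.
Z + D + W: cost 8 + 15 + 5 = 28 ≤ 28, payoff 16 + 15 + 11 = 42.
J + Z + N + W: cost 2 + 8 + 4 + 5 = 19 ≤ 28, payoff 7 + 16 + 7 + 11 = 41.
J + N + D + W: cost 2 + 4 + 15 + 5 = 26 ≤ 28, payoff 7 + 7 + 15 + 11 = 40.
Best is Z, D, and W with total payoff 42.

42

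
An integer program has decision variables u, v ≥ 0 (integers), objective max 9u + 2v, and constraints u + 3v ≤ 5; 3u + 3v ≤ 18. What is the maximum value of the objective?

45

(u,v)=(5,0): 1·5+3·0=5≤5, 3·5+3·0=15≤18, objective 45.
(u,v)=(4,0): 1·4+3·0=4≤5, 3·4+3·0=12≤18, objective 36.
The best lattice point is (5,0), giving 45.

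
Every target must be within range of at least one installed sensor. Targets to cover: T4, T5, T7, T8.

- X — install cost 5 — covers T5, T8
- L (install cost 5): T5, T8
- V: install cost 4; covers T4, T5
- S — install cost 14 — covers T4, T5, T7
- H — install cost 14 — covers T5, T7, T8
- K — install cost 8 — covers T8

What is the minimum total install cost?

18

The greedy cost-per-new-target heuristic would pick V, X, and S for 23, but a cheaper cover exists.
Choose V and H: together they cover T4, T5, T7, T8 — every target.
Total install cost: 4 + 14 = 18.
No cover costs less than 18.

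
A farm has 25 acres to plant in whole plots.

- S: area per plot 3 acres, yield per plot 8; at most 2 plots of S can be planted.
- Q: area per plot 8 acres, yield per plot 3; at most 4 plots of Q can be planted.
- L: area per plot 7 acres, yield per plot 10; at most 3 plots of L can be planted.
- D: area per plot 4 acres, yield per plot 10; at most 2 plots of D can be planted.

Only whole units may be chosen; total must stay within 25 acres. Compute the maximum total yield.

Take 1×S, 2×L, and 2×D: area 25 ≤ 25, yield 1·8 + 2·10 + 2·10 = 48.
No other integer combination yields more.

48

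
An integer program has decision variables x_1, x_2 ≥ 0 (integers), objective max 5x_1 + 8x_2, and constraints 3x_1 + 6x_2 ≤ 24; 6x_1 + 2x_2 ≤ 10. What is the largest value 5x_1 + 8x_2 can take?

32

The continuous relaxation peaks at (0.4, 3.8) with value 32.40; rounding to a feasible lattice point costs some objective.
(x_1,x_2)=(0,4): 3·0+6·4=24≤24, 6·0+2·4=8≤10, objective 32.
(x_1,x_2)=(0,3): 3·0+6·3=18≤24, 6·0+2·3=6≤10, objective 24.
(x_1,x_2)=(1,2): 3·1+6·2=15≤24, 6·1+2·2=10≤10, objective 21.
No feasible integer point exceeds 32.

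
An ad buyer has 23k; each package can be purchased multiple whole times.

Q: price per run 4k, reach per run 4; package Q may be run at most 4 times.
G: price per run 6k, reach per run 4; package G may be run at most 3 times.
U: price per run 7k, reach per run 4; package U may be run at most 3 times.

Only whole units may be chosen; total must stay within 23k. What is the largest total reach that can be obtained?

This is a bounded integer knapsack.
4×Q and 1×U: price 23 ≤ 23, reach 4·4 + 1·4 = 20.
4×Q and 1×G: price 22 ≤ 23, reach 4·4 + 1·4 = 20.
Best is 20.

20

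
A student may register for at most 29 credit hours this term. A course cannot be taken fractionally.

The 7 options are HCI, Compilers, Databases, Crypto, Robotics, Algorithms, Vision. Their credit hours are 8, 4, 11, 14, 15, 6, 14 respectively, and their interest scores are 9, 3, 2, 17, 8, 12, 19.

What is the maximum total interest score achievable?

Allowing fractional choices, the relaxed optimum would be about 41.9, but courses are indivisible.
Crypto + Vision: credit hours 14 + 14 = 28 ≤ 29, interest score 17 + 19 = 36.
HCI + Crypto + Algorithms: credit hours 8 + 14 + 6 = 28 ≤ 29, interest score 9 + 17 + 12 = 38.
HCI + Algorithms + Vision: credit hours 8 + 6 + 14 = 28 ≤ 29, interest score 9 + 12 + 19 = 40.
Best is HCI, Algorithms, and Vision with total interest score 40.

40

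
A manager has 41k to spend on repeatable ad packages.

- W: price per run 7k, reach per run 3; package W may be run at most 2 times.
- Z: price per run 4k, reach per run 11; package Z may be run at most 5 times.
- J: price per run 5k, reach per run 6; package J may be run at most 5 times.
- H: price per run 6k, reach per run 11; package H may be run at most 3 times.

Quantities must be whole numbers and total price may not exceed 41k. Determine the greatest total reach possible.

88

Z has the best ratio (11/4); taking only Z gives at most 5×11 = 55 (stopped by the supply cap of 5).
Mixing does better — 5×Z and 3×H: price 38 ≤ 41, reach 5·11 + 3·11 = 88.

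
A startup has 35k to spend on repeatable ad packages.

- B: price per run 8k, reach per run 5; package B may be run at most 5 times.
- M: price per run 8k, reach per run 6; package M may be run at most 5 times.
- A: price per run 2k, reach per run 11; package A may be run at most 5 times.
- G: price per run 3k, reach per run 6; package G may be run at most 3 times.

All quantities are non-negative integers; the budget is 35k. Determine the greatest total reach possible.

This is a bounded integer knapsack.
Take 2×M, 5×A, and 3×G: price 35 ≤ 35, reach 2·6 + 5·11 + 3·6 = 85.
A has the best ratio (11/2) and is taken to its limit of 5; remaining capacity is filled optimally with the others.

85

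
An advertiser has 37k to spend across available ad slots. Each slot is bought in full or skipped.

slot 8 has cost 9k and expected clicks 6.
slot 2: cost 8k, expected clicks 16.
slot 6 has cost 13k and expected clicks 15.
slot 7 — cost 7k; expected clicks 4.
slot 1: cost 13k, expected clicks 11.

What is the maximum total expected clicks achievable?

42

Take slot 2, slot 6, and slot 1: cost 8 + 13 + 13 = 34 ≤ 37, expected clicks 16 + 15 + 11 = 42.
No other feasible combination does better.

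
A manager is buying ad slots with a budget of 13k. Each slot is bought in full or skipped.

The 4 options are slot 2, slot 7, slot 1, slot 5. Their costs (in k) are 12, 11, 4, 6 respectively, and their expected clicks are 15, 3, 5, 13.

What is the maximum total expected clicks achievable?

18

Allowing fractional choices, the relaxed optimum would be about 21.8, but ad slots are indivisible.
slot 2: cost 12 ≤ 13, expected clicks 15.
slot 1 + slot 5: cost 4 + 6 = 10 ≤ 13, expected clicks 5 + 13 = 18.
Best is slot 1 and slot 5 with total expected clicks 18.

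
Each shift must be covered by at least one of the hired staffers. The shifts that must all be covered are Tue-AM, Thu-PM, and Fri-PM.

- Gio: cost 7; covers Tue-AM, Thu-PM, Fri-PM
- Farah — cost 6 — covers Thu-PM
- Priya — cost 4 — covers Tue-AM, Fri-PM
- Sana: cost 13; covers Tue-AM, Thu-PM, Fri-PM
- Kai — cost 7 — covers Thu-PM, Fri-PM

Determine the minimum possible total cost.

7

The greedy cost-per-new-shift heuristic would pick Priya and Farah for 10, but a cheaper cover exists.
Gio alone covers Tue-AM, Thu-PM, Fri-PM — every shift.
Total cost: 7.
No cover costs less than 7.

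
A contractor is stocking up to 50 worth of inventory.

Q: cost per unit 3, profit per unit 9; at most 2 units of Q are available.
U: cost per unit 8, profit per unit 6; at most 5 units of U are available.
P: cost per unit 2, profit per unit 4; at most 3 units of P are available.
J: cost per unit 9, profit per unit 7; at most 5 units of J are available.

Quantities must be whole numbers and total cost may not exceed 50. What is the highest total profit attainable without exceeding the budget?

58

This is a bounded integer knapsack.
Take 2×Q, 3×P, and 4×J: cost 48 ≤ 50, profit 2·9 + 3·4 + 4·7 = 58.
Q has the best ratio (9/3) and is taken to its limit of 2; remaining capacity is filled optimally with the others.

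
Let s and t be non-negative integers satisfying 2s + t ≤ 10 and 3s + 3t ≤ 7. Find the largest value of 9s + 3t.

18

(s,t)=(2,0): 2·2+1·0=4≤10, 3·2+3·0=6≤7, objective 18.
(s,t)=(1,1): 2·1+1·1=3≤10, 3·1+3·1=6≤7, objective 12.
(s,t)=(1,0): 2·1+1·0=2≤10, 3·1+3·0=3≤7, objective 9.
Maximum is 18 at (s,t)=(2,0).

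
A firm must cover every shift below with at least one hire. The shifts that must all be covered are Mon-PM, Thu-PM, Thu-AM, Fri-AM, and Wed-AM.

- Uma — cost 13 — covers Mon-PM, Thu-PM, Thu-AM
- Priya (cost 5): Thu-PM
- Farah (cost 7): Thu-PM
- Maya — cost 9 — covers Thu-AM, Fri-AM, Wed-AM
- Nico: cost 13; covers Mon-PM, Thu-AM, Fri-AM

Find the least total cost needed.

Choose Uma and Maya: together they cover Mon-PM, Thu-PM, Thu-AM, Fri-AM, Wed-AM — every shift.
Total cost: 13 + 9 = 22.

22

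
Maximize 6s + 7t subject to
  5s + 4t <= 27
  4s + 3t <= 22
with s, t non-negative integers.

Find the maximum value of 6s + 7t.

The continuous relaxation peaks at (0, 6.75) with value 47.25; rounding to a feasible lattice point costs some objective.
(s,t)=(0,6): 5·0+4·6=24≤27, 4·0+3·6=18≤22, objective 42.
(s,t)=(1,5): 5·1+4·5=25≤27, 4·1+3·5=19≤22, objective 41.
(s,t)=(0,5): 5·0+4·5=20≤27, 4·0+3·5=15≤22, objective 35.
No feasible integer point exceeds 42.

42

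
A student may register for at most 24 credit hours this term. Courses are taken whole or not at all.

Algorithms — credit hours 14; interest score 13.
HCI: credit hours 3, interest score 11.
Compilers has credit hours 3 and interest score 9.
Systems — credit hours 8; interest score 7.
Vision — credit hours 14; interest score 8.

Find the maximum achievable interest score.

Allowing fractional choices, the relaxed optimum would be about 36.5, but courses are indivisible.
HCI + Compilers + Vision: credit hours 3 + 3 + 14 = 20 ≤ 24, interest score 11 + 9 + 8 = 28.
Algorithms + HCI + Compilers: credit hours 14 + 3 + 3 = 20 ≤ 24, interest score 13 + 11 + 9 = 33.
HCI + Compilers + Systems: credit hours 3 + 3 + 8 = 14 ≤ 24, interest score 11 + 9 + 7 = 27.
Best is Algorithms, HCI, and Compilers with total interest score 33.

33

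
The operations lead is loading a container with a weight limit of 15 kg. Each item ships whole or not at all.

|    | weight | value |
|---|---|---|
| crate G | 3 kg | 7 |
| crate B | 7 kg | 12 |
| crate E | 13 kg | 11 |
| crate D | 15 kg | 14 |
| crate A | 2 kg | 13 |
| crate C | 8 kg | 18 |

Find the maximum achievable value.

38

Take crate G, crate A, and crate C: weight 3 + 2 + 8 = 13 ≤ 15, value 7 + 13 + 18 = 38.
No other feasible combination does better.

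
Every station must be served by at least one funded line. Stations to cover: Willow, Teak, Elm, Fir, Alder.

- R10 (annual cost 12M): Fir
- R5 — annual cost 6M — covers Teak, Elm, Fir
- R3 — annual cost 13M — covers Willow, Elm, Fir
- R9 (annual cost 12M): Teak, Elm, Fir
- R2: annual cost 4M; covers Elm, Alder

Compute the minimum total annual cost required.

Choose R5, R3, and R2: together they cover Willow, Teak, Elm, Fir, Alder — every station.
Total annual cost: 6 + 13 + 4 = 23.

23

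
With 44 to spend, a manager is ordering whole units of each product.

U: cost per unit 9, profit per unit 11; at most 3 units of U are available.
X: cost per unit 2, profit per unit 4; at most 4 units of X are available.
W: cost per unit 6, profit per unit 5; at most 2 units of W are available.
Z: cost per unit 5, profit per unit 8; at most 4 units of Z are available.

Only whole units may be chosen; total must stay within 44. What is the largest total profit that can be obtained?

66

X has the best ratio (4/2); taking only X gives at most 4×4 = 16 (stopped by the supply cap of 4).
Mixing does better — 2×U, 3×X, and 4×Z: cost 44 ≤ 44, profit 2·11 + 3·4 + 4·8 = 66.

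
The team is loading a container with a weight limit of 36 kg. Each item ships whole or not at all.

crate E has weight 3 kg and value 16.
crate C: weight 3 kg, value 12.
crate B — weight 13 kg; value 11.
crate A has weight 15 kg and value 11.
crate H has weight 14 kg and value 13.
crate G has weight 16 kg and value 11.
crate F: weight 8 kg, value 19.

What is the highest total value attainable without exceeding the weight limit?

60

Take crate E, crate C, crate H, and crate F: weight 3 + 3 + 14 + 8 = 28 ≤ 36, value 16 + 12 + 13 + 19 = 60.
No other feasible combination does better.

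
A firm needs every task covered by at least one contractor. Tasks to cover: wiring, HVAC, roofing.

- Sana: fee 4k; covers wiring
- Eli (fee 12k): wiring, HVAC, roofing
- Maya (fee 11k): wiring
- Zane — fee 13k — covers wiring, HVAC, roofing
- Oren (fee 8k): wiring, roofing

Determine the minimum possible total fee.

12

This is a weighted set-cover instance.
The greedy cost-per-new-task heuristic would pick Sana and Eli for 16, but a cheaper cover exists.
Eli alone covers wiring, HVAC, roofing — every task.
Total fee: 12.
No cover costs less than 12.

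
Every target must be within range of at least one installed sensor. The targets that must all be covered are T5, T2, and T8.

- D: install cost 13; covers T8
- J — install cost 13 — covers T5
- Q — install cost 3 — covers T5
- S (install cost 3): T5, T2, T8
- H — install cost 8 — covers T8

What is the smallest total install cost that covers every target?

3

S alone covers T5, T2, T8 — every target.
Total install cost: 3.
No cover costs less than 3.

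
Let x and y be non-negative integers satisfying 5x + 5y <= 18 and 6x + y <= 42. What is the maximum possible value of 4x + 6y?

18

(x,y)=(0,3) is feasible, giving 18.
(x,y)=(1,2) is feasible, giving 16.
Maximum is 18 at (x,y)=(0,3).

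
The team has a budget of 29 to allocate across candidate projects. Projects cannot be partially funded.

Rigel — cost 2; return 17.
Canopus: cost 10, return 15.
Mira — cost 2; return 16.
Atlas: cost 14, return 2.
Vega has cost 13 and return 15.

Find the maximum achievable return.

63

Treat it as a binary knapsack problem.
Rigel + Canopus + Mira: cost 2 + 10 + 2 = 14 ≤ 29, return 17 + 15 + 16 = 48.
Rigel + Canopus + Mira + Vega: cost 2 + 10 + 2 + 13 = 27 ≤ 29, return 17 + 15 + 16 + 15 = 63.
Rigel + Canopus + Mira + Atlas: cost 2 + 10 + 2 + 14 = 28 ≤ 29, return 17 + 15 + 16 + 2 = 50.
Best is Rigel, Canopus, Mira, and Vega with total return 63.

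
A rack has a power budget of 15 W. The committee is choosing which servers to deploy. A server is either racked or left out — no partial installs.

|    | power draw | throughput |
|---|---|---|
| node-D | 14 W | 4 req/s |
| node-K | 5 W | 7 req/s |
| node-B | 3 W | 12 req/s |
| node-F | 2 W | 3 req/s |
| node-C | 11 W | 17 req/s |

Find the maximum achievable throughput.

29

Allowing fractional choices, the relaxed optimum would be about 30.5, but servers are indivisible.
node-K + node-B + node-F: power draw 5 + 3 + 2 = 10 ≤ 15, throughput 7 + 12 + 3 = 22.
node-B + node-C: power draw 3 + 11 = 14 ≤ 15, throughput 12 + 17 = 29.
node-F + node-C: power draw 2 + 11 = 13 ≤ 15, throughput 3 + 17 = 20.
Best is node-B and node-C with total throughput 29.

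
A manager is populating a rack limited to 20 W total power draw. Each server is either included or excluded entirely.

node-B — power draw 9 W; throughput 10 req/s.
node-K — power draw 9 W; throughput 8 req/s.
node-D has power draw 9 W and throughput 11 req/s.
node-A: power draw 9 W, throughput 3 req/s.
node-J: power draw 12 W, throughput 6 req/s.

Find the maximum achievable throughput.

21

Treat it as a binary knapsack problem.
Allowing fractional choices, the relaxed optimum would be about 22.8, but servers are indivisible.
node-K + node-D: power draw 9 + 9 = 18 ≤ 20, throughput 8 + 11 = 19.
node-B + node-D: power draw 9 + 9 = 18 ≤ 20, throughput 10 + 11 = 21.
Best is node-B and node-D with total throughput 21.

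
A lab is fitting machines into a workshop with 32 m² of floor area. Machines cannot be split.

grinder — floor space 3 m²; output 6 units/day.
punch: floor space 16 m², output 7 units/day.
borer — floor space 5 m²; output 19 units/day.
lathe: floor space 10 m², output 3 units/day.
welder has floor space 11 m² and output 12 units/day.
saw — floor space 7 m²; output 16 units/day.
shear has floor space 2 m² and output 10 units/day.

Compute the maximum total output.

63

Treat it as a binary knapsack problem.
Allowing fractional choices, the relaxed optimum would be about 64.8, but machines are indivisible.
grinder + borer + welder + saw + shear: floor space 3 + 5 + 11 + 7 + 2 = 28 ≤ 32, output 6 + 19 + 12 + 16 + 10 = 63.
borer + welder + saw + shear: floor space 5 + 11 + 7 + 2 = 25 ≤ 32, output 19 + 12 + 16 + 10 = 57.
grinder + borer + lathe + saw + shear: floor space 3 + 5 + 10 + 7 + 2 = 27 ≤ 32, output 6 + 19 + 3 + 16 + 10 = 54.
Best is grinder, borer, welder, saw, and shear with total output 63.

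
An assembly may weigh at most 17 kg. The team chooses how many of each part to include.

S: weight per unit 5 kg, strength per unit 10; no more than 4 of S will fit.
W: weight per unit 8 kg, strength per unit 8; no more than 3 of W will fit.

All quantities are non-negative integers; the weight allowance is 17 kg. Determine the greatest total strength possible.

S has the best ratio (10/5); taking only S gives at most 3×10 = 30 (stopped by the weight limit).
Optimal: 3×S: weight 15 ≤ 17, strength 3·10 = 30.

30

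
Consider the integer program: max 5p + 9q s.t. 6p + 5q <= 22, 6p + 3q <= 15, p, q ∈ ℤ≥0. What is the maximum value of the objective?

36

The continuous relaxation peaks at (0, 4.4) with value 39.60; rounding to a feasible lattice point costs some objective.
(p,q)=(0,4): 6·0+5·4=20≤22, 6·0+3·4=12≤15, objective 36.
(p,q)=(1,3): 6·1+5·3=21≤22, 6·1+3·3=15≤15, objective 32.
(p,q)=(0,3): 6·0+5·3=15≤22, 6·0+3·3=9≤15, objective 27.
Maximum is 36 at (p,q)=(0,4).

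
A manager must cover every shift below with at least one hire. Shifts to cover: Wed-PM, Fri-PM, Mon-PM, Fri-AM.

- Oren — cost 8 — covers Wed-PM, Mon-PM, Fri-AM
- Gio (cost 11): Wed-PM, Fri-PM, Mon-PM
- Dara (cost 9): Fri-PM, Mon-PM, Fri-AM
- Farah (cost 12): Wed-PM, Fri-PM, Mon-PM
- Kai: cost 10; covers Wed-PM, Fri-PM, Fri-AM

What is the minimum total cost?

Choose Oren and Dara: together they cover Wed-PM, Fri-PM, Mon-PM, Fri-AM — every shift.
Total cost: 8 + 9 = 17.

17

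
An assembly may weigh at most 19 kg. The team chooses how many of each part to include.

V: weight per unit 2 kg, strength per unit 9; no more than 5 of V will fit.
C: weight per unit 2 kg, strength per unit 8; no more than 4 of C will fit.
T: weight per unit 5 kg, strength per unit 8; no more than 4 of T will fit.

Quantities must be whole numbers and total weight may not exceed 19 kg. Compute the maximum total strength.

77

5×V and 4×C: weight 18 ≤ 19, strength 5·9 + 4·8 = 77.
5×V, 2×C, and 1×T: weight 19 ≤ 19, strength 5·9 + 2·8 + 1·8 = 69.
Best is 77.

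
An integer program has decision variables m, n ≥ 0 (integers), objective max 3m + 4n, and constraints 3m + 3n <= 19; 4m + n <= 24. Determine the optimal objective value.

24

Relaxing integrality, the LP optimum is 25.33 at (m,n) = (0, 6.33), which is not an integer point.
(m,n)=(0,6): 3·0+3·6=18≤19, 4·0+1·6=6≤24, objective 24.
(m,n)=(1,5): 3·1+3·5=18≤19, 4·1+1·5=9≤24, objective 23.
(m,n)=(0,5): 3·0+3·5=15≤19, 4·0+1·5=5≤24, objective 20.
Maximum is 24 at (m,n)=(0,6).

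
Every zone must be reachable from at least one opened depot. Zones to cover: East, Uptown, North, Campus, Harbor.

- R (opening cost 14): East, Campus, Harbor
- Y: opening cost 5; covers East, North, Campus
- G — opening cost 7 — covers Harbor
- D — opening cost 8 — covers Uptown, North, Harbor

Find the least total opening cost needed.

Choose Y and D: together they cover East, Uptown, North, Campus, Harbor — every zone.
Total opening cost: 5 + 8 = 13.

13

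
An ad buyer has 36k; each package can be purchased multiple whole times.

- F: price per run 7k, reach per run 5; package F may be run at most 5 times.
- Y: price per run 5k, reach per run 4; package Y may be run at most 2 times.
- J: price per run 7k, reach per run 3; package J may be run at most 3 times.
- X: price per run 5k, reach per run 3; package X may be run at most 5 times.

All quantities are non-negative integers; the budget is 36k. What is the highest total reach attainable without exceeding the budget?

This is a bounded integer knapsack.
Y has the best ratio (4/5); taking only Y gives at most 2×4 = 8 (stopped by the supply cap of 2).
Mixing does better — 3×F, 2×Y, and 1×X: price 36 ≤ 36, reach 3·5 + 2·4 + 1·3 = 26.

26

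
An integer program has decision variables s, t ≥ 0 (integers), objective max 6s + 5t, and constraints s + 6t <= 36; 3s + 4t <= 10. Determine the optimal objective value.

18

(s,t)=(3,0): 1·3+6·0=3≤36, 3·3+4·0=9≤10, objective 18.
(s,t)=(2,1): 1·2+6·1=8≤36, 3·2+4·1=10≤10, objective 17.
(s,t)=(2,0): 1·2+6·0=2≤36, 3·2+4·0=6≤10, objective 12.
No feasible integer point exceeds 18.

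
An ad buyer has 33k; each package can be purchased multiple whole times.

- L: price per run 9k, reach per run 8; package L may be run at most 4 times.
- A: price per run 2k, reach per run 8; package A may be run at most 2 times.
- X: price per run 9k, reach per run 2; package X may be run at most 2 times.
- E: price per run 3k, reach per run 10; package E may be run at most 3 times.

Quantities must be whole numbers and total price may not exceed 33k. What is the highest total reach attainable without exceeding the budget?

62

2×L, 2×A, and 3×E: price 31 ≤ 33, reach 2·8 + 2·8 + 3·10 = 62.
1×L, 2×A, 1×X, and 3×E: price 31 ≤ 33, reach 1·8 + 2·8 + 1·2 + 3·10 = 56.
Best is 62.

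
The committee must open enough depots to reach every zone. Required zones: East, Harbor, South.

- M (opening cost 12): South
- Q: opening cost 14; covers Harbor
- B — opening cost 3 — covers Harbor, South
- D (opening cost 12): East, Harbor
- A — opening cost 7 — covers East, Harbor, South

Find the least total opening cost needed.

The greedy cost-per-new-zone heuristic would pick B and A for 10, but a cheaper cover exists.
A alone covers East, Harbor, South — every zone.
Total opening cost: 7.
No cover costs less than 7.

7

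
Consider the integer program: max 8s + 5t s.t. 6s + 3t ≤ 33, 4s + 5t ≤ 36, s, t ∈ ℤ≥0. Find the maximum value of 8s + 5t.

The continuous relaxation peaks at (3.17, 4.67) with value 48.67; rounding to a feasible lattice point costs some objective.
(s,t)=(4,3): 6·4+3·3=33≤33, 4·4+5·3=31≤36, objective 47.
(s,t)=(3,4): 6·3+3·4=30≤33, 4·3+5·4=32≤36, objective 44.
No feasible integer point exceeds 47.

47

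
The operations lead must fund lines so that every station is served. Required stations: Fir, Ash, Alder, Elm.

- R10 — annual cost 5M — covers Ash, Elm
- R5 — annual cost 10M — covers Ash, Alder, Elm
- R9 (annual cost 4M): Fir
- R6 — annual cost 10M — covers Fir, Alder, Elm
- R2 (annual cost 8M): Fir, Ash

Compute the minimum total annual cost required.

The greedy cost-per-new-station heuristic would pick R10, R9, and R5 for 19, but a cheaper cover exists.
Choose R5 and R9: together they cover Fir, Ash, Alder, Elm — every station.
Total annual cost: 10 + 4 = 14.
No cover costs less than 14.

14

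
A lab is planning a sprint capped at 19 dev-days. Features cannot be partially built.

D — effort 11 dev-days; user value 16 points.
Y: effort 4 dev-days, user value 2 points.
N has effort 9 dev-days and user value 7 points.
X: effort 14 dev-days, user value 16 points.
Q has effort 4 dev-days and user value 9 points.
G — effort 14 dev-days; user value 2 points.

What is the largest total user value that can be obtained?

Take D, Y, and Q: effort 11 + 4 + 4 = 19 ≤ 19, user value 16 + 2 + 9 = 27.
No other feasible combination does better.

27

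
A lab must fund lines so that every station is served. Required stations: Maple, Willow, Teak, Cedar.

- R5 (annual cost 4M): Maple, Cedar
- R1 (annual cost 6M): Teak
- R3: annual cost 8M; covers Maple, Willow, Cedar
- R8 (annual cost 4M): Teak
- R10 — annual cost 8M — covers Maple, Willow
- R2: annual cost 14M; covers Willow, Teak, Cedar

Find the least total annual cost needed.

The greedy cost-per-new-station heuristic would pick R5, R8, and R3 for 16, but a cheaper cover exists.
Choose R3 and R8: together they cover Maple, Willow, Teak, Cedar — every station.
Total annual cost: 8 + 4 = 12.
No cover costs less than 12.

12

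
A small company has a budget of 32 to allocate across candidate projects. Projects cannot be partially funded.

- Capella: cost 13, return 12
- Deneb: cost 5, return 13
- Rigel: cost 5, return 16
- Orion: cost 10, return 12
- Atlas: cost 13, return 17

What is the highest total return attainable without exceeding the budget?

Allowing fractional choices, the relaxed optimum would be about 56.8, but projects are indivisible.
Deneb + Rigel + Atlas: cost 5 + 5 + 13 = 23 ≤ 32, return 13 + 16 + 17 = 46.
Rigel + Orion + Atlas: cost 5 + 10 + 13 = 28 ≤ 32, return 16 + 12 + 17 = 45.
Best is Deneb, Rigel, and Atlas with total return 46.

46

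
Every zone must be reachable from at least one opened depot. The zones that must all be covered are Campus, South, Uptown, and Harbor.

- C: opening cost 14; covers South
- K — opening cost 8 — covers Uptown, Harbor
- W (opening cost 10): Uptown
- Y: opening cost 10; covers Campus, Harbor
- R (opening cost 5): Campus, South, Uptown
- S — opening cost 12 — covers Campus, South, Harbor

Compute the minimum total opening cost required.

13

This is an integer covering problem.
Choose K and R: together they cover Campus, South, Uptown, Harbor — every zone.
Total opening cost: 8 + 5 = 13.
No cover costs less than 13.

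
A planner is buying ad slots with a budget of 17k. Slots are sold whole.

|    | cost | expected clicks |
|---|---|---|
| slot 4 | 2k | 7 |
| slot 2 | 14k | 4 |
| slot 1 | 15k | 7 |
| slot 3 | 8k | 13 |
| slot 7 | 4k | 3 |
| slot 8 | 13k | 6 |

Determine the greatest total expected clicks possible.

23

This is a 0-1 knapsack instance.
slot 4 + slot 3 + slot 7: cost 2 + 8 + 4 = 14 ≤ 17, expected clicks 7 + 13 + 3 = 23.
slot 4 + slot 3: cost 2 + 8 = 10 ≤ 17, expected clicks 7 + 13 = 20.
slot 3 + slot 7: cost 8 + 4 = 12 ≤ 17, expected clicks 13 + 3 = 16.
Best is slot 4, slot 3, and slot 7 with total expected clicks 23.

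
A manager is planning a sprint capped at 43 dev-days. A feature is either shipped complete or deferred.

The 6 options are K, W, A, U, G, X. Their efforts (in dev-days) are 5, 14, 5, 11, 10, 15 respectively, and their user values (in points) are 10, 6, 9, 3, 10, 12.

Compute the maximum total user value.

This is an integer program with binary decision variables.
Take K, A, G, and X: effort 5 + 5 + 10 + 15 = 35 ≤ 43, user value 10 + 9 + 10 + 12 = 41.
No other feasible combination does better.

41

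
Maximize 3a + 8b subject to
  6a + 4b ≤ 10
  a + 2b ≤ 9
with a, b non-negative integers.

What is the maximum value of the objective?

Relaxing integrality, the LP optimum is 20.00 at (a,b) = (0, 2.5), which is not an integer point.
(a,b)=(0,2): 6·0+4·2=8≤10, 1·0+2·2=4≤9, objective 16.
(a,b)=(1,1): 6·1+4·1=10≤10, 1·1+2·1=3≤9, objective 11.
(a,b)=(0,1): 6·0+4·1=4≤10, 1·0+2·1=2≤9, objective 8.
No feasible integer point exceeds 16.

16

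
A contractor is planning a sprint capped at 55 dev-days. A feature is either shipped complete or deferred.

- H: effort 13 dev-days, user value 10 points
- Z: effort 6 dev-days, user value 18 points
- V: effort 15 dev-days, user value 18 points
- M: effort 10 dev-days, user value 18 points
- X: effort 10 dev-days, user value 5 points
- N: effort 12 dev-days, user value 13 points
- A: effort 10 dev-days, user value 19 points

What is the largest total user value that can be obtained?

Take Z, V, M, N, and A: effort 6 + 15 + 10 + 12 + 10 = 53 ≤ 55, user value 18 + 18 + 18 + 13 + 19 = 86.
No other feasible combination does better.

86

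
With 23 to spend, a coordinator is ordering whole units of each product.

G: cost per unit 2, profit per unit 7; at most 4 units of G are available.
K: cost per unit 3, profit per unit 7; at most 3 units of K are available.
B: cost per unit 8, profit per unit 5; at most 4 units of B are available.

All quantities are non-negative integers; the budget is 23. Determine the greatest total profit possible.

49

G has the best ratio (7/2); taking only G gives at most 4×7 = 28 (stopped by the supply cap of 4).
Mixing does better — 4×G and 3×K: cost 17 ≤ 23, profit 4·7 + 3·7 = 49.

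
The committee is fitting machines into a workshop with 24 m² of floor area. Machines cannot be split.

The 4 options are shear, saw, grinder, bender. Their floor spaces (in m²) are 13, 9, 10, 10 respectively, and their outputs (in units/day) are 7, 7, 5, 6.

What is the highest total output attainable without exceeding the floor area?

14

shear + saw: floor space 13 + 9 = 22 ≤ 24, output 7 + 7 = 14.
saw + bender: floor space 9 + 10 = 19 ≤ 24, output 7 + 6 = 13.
Best is shear and saw with total output 14.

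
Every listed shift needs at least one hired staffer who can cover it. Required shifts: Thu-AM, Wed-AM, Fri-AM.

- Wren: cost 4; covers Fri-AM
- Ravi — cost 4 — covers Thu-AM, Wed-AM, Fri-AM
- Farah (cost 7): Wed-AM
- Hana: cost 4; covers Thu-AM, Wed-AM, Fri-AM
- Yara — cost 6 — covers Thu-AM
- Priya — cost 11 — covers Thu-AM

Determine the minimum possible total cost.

4

Ravi alone covers Thu-AM, Wed-AM, Fri-AM — every shift.
Total cost: 4.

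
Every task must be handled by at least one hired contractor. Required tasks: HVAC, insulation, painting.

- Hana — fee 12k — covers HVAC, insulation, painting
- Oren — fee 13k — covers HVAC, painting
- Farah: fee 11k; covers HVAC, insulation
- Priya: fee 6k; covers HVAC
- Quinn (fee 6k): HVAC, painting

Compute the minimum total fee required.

12

This is an integer covering problem.
The greedy cost-per-new-task heuristic would pick Quinn and Farah for 17, but a cheaper cover exists.
Hana alone covers HVAC, insulation, painting — every task.
Total fee: 12.
No cover costs less than 12.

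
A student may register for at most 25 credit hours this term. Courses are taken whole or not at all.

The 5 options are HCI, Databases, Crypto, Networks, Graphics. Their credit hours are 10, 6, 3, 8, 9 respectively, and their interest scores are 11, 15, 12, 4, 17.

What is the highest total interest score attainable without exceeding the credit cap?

44

This is a 0-1 knapsack instance.
Allowing fractional choices, the relaxed optimum would be about 51.7, but courses are indivisible.
HCI + Crypto + Graphics: credit hours 10 + 3 + 9 = 22 ≤ 25, interest score 11 + 12 + 17 = 40.
Databases + Crypto + Graphics: credit hours 6 + 3 + 9 = 18 ≤ 25, interest score 15 + 12 + 17 = 44.
HCI + Databases + Graphics: credit hours 10 + 6 + 9 = 25 ≤ 25, interest score 11 + 15 + 17 = 43.
Best is Databases, Crypto, and Graphics with total interest score 44.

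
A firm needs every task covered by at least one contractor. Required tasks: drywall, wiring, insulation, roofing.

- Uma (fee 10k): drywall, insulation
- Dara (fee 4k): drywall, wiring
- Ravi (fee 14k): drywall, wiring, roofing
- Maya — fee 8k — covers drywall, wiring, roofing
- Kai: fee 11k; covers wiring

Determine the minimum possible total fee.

The greedy cost-per-new-task heuristic would pick Dara, Maya, and Uma for 22, but a cheaper cover exists.
Choose Uma and Maya: together they cover drywall, wiring, insulation, roofing — every task.
Total fee: 10 + 8 = 18.
No cover costs less than 18.

18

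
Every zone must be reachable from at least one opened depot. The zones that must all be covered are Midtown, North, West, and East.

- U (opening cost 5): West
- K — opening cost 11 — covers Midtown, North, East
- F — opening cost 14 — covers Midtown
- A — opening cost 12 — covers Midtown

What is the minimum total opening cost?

16

This is a weighted set-cover instance.
Choose U and K: together they cover Midtown, North, West, East — every zone.
Total opening cost: 5 + 11 = 16.
No cover costs less than 16.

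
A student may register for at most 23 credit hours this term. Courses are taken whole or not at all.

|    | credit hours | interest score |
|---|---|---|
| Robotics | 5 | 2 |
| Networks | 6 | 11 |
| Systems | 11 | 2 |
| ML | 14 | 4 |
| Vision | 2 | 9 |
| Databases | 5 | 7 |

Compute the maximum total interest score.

29

Robotics + Networks + Vision + Databases: credit hours 5 + 6 + 2 + 5 = 18 ≤ 23, interest score 2 + 11 + 9 + 7 = 29.
Networks + ML + Vision: credit hours 6 + 14 + 2 = 22 ≤ 23, interest score 11 + 4 + 9 = 24.
Networks + Vision + Databases: credit hours 6 + 2 + 5 = 13 ≤ 23, interest score 11 + 9 + 7 = 27.
Best is Robotics, Networks, Vision, and Databases with total interest score 29.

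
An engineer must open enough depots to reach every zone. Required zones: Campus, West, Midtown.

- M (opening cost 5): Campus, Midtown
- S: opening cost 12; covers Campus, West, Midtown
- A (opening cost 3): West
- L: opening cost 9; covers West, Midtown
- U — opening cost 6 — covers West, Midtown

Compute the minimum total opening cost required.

This is a weighted set-cover instance.
Choose M and A: together they cover Campus, West, Midtown — every zone.
Total opening cost: 5 + 3 = 8.
No cover costs less than 8.

8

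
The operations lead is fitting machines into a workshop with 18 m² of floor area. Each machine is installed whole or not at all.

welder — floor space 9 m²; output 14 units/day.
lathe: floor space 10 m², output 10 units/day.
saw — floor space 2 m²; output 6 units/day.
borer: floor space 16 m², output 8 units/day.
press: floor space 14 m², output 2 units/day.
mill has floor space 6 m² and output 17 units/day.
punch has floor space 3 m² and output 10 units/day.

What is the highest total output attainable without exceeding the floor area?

41

Take welder, mill, and punch: floor space 9 + 6 + 3 = 18 ≤ 18, output 14 + 17 + 10 = 41.
No other feasible combination does better.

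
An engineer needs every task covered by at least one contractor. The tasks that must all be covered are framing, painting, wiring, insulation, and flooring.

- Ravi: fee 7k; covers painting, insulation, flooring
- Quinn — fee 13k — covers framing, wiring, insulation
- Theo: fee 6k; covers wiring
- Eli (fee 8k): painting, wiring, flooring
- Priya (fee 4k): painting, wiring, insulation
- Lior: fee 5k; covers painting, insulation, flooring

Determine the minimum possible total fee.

Choose Quinn and Lior: together they cover framing, painting, wiring, insulation, flooring — every task.
Total fee: 13 + 5 = 18.

18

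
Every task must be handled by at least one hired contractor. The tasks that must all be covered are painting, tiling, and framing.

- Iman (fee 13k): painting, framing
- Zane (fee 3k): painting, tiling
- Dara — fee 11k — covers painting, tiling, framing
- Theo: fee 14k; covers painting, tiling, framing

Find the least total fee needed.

This is an integer covering problem.
The greedy cost-per-new-task heuristic would pick Zane and Dara for 14, but a cheaper cover exists.
Dara alone covers painting, tiling, framing — every task.
Total fee: 11.
No cover costs less than 11.

11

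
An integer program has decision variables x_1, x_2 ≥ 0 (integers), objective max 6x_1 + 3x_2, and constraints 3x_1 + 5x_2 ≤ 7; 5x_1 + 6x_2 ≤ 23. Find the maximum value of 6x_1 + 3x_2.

12

(x_1,x_2)=(2,0): 3·2+5·0=6≤7, 5·2+6·0=10≤23, objective 12.
(x_1,x_2)=(1,0): 3·1+5·0=3≤7, 5·1+6·0=5≤23, objective 6.
Maximum is 12 at (x_1,x_2)=(2,0).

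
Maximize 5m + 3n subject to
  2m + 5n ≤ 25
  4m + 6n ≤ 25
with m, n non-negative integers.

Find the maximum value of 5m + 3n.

(m,n)=(6,0): 2·6+5·0=12≤25, 4·6+6·0=24≤25, objective 30.
(m,n)=(5,0): 2·5+5·0=10≤25, 4·5+6·0=20≤25, objective 25.
No feasible integer point exceeds 30.

30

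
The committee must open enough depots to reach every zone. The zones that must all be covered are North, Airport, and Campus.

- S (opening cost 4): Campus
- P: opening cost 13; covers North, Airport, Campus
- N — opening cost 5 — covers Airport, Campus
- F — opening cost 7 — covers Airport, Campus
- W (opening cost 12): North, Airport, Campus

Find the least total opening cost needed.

The greedy cost-per-new-zone heuristic would pick N and W for 17, but a cheaper cover exists.
W alone covers North, Airport, Campus — every zone.
Total opening cost: 12.
No cover costs less than 12.

12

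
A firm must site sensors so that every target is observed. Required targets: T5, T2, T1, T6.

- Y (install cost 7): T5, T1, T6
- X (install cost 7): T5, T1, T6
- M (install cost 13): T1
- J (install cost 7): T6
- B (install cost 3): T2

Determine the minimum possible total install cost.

This is a weighted set-cover instance.
Choose Y and B: together they cover T5, T2, T1, T6 — every target.
Total install cost: 7 + 3 = 10.
No cover costs less than 10.

10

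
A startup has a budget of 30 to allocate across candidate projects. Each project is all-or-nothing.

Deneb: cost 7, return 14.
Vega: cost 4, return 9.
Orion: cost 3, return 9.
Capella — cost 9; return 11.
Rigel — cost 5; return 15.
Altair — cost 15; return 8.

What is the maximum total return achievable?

58

This is a 0-1 knapsack instance.
Deneb + Vega + Capella + Rigel: cost 7 + 4 + 9 + 5 = 25 ≤ 30, return 14 + 9 + 11 + 15 = 49.
Deneb + Orion + Capella + Rigel: cost 7 + 3 + 9 + 5 = 24 ≤ 30, return 14 + 9 + 11 + 15 = 49.
Deneb + Vega + Orion + Capella + Rigel: cost 7 + 4 + 3 + 9 + 5 = 28 ≤ 30, return 14 + 9 + 9 + 11 + 15 = 58.
Best is Deneb, Vega, Orion, Capella, and Rigel with total return 58.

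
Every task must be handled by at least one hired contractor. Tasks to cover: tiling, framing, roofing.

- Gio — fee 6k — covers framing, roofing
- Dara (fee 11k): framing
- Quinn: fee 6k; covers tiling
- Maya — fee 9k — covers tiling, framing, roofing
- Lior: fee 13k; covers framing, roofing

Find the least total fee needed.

The greedy cost-per-new-task heuristic would pick Gio and Quinn for 12, but a cheaper cover exists.
Maya alone covers tiling, framing, roofing — every task.
Total fee: 9.
No cover costs less than 9.

9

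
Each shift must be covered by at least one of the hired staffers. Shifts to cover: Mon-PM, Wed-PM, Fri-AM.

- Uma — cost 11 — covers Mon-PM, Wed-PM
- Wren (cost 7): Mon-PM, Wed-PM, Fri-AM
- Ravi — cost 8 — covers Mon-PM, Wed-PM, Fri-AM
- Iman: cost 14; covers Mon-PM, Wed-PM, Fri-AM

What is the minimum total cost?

7

This is a weighted set-cover instance.
Wren alone covers Mon-PM, Wed-PM, Fri-AM — every shift.
Total cost: 7.
No cover costs less than 7.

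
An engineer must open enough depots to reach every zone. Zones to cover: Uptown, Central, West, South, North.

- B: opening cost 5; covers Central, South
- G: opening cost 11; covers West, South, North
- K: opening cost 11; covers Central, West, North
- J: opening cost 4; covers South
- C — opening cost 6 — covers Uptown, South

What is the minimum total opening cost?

17

The greedy cost-per-new-zone heuristic would pick B, G, and C for 22, but a cheaper cover exists.
Choose K and C: together they cover Uptown, Central, West, South, North — every zone.
Total opening cost: 11 + 6 = 17.
No cover costs less than 17.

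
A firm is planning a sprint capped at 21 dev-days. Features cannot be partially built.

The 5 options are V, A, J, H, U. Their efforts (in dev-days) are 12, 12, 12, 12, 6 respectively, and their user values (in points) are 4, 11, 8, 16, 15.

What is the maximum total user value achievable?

This is an integer program with binary decision variables.
Take H and U: effort 12 + 6 = 18 ≤ 21, user value 16 + 15 = 31.
No other feasible combination does better.

31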